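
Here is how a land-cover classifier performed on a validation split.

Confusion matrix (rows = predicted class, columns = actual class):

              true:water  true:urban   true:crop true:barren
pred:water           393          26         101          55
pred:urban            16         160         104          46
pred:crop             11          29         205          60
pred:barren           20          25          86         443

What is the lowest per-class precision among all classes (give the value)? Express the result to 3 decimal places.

Per-class precision (TP/(TP+FP)):
  water: TP=393, FP=26+101+55=182 → 393/575 = 0.6835
  urban: TP=160, FP=16+104+46=166 → 160/326 = 0.4908
  crop: TP=205, FP=11+29+60=100 → 205/305 = 0.6721
  barren: TP=443, FP=20+25+86=131 → 443/574 = 0.7718
Lowest is class 'urban' with precision = 0.491.

0.491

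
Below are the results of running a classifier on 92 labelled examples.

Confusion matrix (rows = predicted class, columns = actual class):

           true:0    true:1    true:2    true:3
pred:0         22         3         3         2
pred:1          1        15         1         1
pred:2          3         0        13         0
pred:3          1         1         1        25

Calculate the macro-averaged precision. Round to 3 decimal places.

0.818

Per-class precision (TP/(TP+FP)):
  0: TP=22, FP=3+3+2=8 → 22/30 = 0.7333
  1: TP=15, FP=1+1+1=3 → 15/18 = 0.8333
  2: TP=13, FP=3+0+0=3 → 13/16 = 0.8125
  3: TP=25, FP=1+1+1=3 → 25/28 = 0.8929
Macro-precision = mean = (0.7333 + 0.8333 + 0.8125 + 0.8929) / 4 = 0.818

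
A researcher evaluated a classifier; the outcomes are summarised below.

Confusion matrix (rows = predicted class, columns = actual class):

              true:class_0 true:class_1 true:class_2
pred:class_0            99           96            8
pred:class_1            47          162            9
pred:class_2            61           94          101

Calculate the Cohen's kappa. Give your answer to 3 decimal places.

0.311

Observed agreement pₒ = trace/N = 362/677 = 0.5347
Expected agreement pₑ = Σ (rowᵢ·colᵢ)/N² = (207·203 + 352·218 + 118·256)/677² = 0.3250
κ = (pₒ − pₑ)/(1 − pₑ) = (0.5347 − 0.3250)/(1 − 0.3250) = 0.311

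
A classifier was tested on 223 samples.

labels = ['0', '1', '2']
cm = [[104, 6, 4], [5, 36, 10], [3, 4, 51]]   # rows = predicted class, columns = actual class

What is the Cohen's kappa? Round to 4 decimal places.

Observed agreement pₒ = trace/N = 191/223 = 0.85650
Expected agreement pₑ = Σ (rowᵢ·colᵢ)/N² = (112·114 + 46·51 + 65·58)/223² = 0.37974
κ = (pₒ − pₑ)/(1 − pₑ) = (0.85650 − 0.37974)/(1 − 0.37974) = 0.7686

0.7686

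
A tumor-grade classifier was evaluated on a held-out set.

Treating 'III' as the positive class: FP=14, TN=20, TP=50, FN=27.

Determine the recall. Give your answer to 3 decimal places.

Recall = TP/(TP+FN) = 50/(50+27) = 50/77 = 0.649

0.649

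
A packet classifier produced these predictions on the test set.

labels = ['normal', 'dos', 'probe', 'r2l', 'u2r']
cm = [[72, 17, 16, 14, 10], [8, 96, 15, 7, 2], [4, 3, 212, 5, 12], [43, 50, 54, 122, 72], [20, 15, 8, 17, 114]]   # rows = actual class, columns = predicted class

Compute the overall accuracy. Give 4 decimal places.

0.6111

Accuracy = trace / total = (72+96+212+122+114=616) / 1008 = 616/1008 = 0.6111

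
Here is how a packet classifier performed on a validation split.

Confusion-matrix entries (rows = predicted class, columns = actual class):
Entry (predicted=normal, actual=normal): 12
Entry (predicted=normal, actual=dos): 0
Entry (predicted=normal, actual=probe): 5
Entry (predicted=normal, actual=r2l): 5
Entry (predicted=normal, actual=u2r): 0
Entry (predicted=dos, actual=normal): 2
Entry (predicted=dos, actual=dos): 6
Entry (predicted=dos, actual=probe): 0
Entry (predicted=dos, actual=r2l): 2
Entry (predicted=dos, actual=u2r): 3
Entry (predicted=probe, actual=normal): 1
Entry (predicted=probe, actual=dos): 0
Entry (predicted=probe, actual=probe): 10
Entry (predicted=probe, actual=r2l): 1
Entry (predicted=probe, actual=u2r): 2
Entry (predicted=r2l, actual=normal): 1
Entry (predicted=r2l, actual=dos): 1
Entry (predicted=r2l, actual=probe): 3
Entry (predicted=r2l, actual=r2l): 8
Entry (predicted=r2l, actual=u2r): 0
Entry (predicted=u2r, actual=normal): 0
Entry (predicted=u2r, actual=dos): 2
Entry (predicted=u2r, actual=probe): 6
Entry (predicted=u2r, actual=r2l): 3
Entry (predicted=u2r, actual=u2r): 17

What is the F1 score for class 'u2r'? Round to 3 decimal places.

One-vs-rest for 'u2r': TP = diagonal; FP = other classes predicted 'u2r'; FN = 'u2r' predicted as other.
F1 score = 2·TP/(2·TP+FP+FN).
u2r: TP=17, FP=0+2+6+3=11, FN=0+3+2+0=5 → 34/50 = 0.6800

0.680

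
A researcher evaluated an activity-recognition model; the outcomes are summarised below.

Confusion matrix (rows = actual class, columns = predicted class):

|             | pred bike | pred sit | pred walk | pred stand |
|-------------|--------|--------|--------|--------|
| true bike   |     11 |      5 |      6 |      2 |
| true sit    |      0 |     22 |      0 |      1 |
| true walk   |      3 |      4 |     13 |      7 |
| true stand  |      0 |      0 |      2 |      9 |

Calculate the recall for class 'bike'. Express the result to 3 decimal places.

Take TP from the diagonal, FP from the rest of the 'bike' prediction marginal, FN from the rest of the 'bike' actual marginal.
recall = TP/(TP+FN).
bike: TP=11, FN=5+6+2=13 → 11/24 = 0.4583

0.458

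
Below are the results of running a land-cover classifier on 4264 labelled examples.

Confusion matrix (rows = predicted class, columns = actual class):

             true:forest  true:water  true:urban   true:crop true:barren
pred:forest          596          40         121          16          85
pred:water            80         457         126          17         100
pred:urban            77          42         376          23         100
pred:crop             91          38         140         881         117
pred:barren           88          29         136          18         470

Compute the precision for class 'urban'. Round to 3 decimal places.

0.608

precision = TP/(TP+FP).
urban: TP=376, FP=77+42+23+100=242 → 376/618 = 0.6084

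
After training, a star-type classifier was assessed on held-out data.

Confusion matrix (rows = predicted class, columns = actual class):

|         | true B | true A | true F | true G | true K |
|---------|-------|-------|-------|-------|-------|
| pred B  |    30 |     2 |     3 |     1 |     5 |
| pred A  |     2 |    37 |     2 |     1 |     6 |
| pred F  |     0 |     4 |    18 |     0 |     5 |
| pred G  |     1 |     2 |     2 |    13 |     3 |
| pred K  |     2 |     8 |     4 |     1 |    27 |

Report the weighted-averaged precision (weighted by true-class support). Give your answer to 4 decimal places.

0.6999

Per-class precision (TP/(TP+FP)):
  B: TP=30, FP=2+3+1+5=11 → 30/41 = 0.73171
  A: TP=37, FP=2+2+1+6=11 → 37/48 = 0.77083
  F: TP=18, FP=0+4+0+5=9 → 18/27 = 0.66667
  G: TP=13, FP=1+2+2+3=8 → 13/21 = 0.61905
  K: TP=27, FP=2+8+4+1=15 → 27/42 = 0.64286
Weighted-precision = Σ (supportᵢ/N)·precisionᵢ with N=179: (35/179)·0.73171 + (53/179)·0.77083 + (29/179)·0.66667 + (16/179)·0.61905 + (46/179)·0.64286 = 0.6999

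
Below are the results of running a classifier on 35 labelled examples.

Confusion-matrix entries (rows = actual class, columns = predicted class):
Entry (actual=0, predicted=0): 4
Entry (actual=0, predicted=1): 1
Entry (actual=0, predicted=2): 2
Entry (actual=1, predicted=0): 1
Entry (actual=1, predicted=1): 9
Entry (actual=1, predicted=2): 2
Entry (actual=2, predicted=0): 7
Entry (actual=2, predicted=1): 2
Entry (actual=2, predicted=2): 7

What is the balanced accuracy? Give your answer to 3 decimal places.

Balanced accuracy = mean of per-class recall.
  0: recall = 4/7 = 0.5714
  1: recall = 9/12 = 0.7500
  2: recall = 7/16 = 0.4375
Mean = (0.5714 + 0.7500 + 0.4375) / 3 = 0.586

0.586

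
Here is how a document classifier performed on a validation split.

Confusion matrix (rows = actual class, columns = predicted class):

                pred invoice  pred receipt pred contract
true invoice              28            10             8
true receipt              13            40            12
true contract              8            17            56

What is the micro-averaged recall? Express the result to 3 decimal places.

Micro-averaging pools counts across classes: ΣTP=124, ΣFP=68, ΣFN=68.
Micro-recall = TP/(TP+FN) on pooled counts = 0.646 (equals overall accuracy in single-label multiclass).

0.646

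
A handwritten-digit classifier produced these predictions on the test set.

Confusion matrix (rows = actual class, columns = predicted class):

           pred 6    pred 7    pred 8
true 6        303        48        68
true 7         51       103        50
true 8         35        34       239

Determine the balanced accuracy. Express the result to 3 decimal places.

0.668

Balanced accuracy = mean of per-class recall.
  6: recall = 303/419 = 0.7232
  7: recall = 103/204 = 0.5049
  8: recall = 239/308 = 0.7760
Mean = (0.7232 + 0.5049 + 0.7760) / 3 = 0.668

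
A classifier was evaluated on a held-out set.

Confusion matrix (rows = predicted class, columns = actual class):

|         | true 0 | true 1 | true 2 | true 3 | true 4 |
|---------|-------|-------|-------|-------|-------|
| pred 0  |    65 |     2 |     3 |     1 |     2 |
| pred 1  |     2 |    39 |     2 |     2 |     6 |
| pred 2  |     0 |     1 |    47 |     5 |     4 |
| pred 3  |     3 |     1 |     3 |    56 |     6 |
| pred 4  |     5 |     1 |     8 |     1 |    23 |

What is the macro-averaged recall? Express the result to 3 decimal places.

Per-class recall (TP/(TP+FN)):
  0: TP=65, FN=2+0+3+5=10 → 65/75 = 0.8667
  1: TP=39, FN=2+1+1+1=5 → 39/44 = 0.8864
  2: TP=47, FN=3+2+3+8=16 → 47/63 = 0.7460
  3: TP=56, FN=1+2+5+1=9 → 56/65 = 0.8615
  4: TP=23, FN=2+6+4+6=18 → 23/41 = 0.5610
Macro-recall = mean = (0.8667 + 0.8864 + 0.7460 + 0.8615 + 0.5610) / 5 = 0.784

0.784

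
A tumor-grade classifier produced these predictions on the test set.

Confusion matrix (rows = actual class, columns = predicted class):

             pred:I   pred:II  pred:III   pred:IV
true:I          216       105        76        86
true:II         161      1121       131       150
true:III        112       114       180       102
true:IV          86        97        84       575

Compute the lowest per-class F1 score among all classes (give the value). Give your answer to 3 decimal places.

Per-class F1 score (2·TP/(2·TP+FP+FN)):
  I: TP=216, FP=161+112+86=359, FN=105+76+86=267 → 432/1058 = 0.4083
  II: TP=1121, FP=105+114+97=316, FN=161+131+150=442 → 2242/3000 = 0.7473
  III: TP=180, FP=76+131+84=291, FN=112+114+102=328 → 360/979 = 0.3677
  IV: TP=575, FP=86+150+102=338, FN=86+97+84=267 → 1150/1755 = 0.6553
Lowest is class 'III' with F1 score = 0.368.

0.368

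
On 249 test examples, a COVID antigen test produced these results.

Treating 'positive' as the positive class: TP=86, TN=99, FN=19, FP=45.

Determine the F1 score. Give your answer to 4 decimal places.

0.7288

Precision = TP/(TP+FP) = 86/131 = 0.6565
Recall = TP/(TP+FN) = 86/105 = 0.8190
F1 = 2·TP/(2·TP+FP+FN) = 172/236 = 0.7288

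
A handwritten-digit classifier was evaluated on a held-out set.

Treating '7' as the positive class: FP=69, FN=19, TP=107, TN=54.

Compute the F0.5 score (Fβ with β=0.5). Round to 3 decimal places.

0.645

Fβ = (1+β²)·TP / ((1+β²)·TP + β²·FN + FP), with β²=1/4
= 1.25·107 / (1.25·107 + 0.25·19 + 69) = 0.645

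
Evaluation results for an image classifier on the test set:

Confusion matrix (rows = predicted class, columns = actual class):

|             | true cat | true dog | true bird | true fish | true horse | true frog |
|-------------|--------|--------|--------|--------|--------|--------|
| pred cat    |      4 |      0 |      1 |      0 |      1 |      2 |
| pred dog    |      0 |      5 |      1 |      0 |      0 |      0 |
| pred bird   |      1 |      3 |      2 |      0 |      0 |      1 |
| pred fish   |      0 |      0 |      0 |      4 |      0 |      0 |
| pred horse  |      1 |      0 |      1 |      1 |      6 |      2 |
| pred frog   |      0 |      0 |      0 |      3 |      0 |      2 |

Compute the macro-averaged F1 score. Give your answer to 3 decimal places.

Per-class F1 score (2·TP/(2·TP+FP+FN)):
  cat: TP=4, FP=0+1+0+1+2=4, FN=0+1+0+1+0=2 → 8/14 = 0.5714
  dog: TP=5, FP=0+1+0+0+0=1, FN=0+3+0+0+0=3 → 10/14 = 0.7143
  bird: TP=2, FP=1+3+0+0+1=5, FN=1+1+0+1+0=3 → 4/12 = 0.3333
  fish: TP=4, FP=0+0+0+0+0=0, FN=0+0+0+1+3=4 → 8/12 = 0.6667
  horse: TP=6, FP=1+0+1+1+2=5, FN=1+0+0+0+0=1 → 12/18 = 0.6667
  frog: TP=2, FP=0+0+0+3+0=3, FN=2+0+1+0+2=5 → 4/12 = 0.3333
Macro-F1 score = mean = (0.5714 + 0.7143 + 0.3333 + 0.6667 + 0.6667 + 0.3333) / 6 = 0.548

0.548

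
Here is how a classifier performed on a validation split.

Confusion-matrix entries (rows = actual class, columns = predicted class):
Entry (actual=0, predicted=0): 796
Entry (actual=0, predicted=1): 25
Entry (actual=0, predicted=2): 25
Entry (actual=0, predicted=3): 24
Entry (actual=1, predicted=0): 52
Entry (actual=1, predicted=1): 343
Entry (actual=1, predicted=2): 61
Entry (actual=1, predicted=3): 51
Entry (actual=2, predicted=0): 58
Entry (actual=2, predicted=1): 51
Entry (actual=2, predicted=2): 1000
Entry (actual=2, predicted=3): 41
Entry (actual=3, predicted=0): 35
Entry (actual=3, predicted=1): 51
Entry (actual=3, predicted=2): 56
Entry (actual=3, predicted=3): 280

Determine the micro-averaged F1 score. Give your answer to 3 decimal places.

0.820

Micro-averaging pools counts across classes: ΣTP=2419, ΣFP=530, ΣFN=530.
Micro-F1 score = 2·TP/(2·TP+FP+FN) on pooled counts = 0.820 (equals overall accuracy in single-label multiclass).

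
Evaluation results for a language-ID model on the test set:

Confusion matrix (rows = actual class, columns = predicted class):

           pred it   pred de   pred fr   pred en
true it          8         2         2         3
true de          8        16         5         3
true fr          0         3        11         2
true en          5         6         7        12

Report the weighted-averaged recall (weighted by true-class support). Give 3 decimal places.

Per-class recall (TP/(TP+FN)):
  it: TP=8, FN=2+2+3=7 → 8/15 = 0.5333
  de: TP=16, FN=8+5+3=16 → 16/32 = 0.5000
  fr: TP=11, FN=0+3+2=5 → 11/16 = 0.6875
  en: TP=12, FN=5+6+7=18 → 12/30 = 0.4000
Weighted-recall = Σ (supportᵢ/N)·recallᵢ with N=93: (15/93)·0.5333 + (32/93)·0.5000 + (16/93)·0.6875 + (30/93)·0.4000 = 0.505

0.505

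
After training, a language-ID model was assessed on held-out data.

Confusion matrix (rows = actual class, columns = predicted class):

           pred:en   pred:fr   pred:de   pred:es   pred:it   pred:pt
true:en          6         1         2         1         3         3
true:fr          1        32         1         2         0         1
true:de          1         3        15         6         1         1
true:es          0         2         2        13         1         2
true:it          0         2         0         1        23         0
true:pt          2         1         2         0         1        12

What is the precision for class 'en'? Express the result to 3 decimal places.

0.600

One-vs-rest for 'en': TP = diagonal; FP = other classes predicted 'en'; FN = 'en' predicted as other.
precision = TP/(TP+FP).
en: TP=6, FP=1+1+0+0+2=4 → 6/10 = 0.6000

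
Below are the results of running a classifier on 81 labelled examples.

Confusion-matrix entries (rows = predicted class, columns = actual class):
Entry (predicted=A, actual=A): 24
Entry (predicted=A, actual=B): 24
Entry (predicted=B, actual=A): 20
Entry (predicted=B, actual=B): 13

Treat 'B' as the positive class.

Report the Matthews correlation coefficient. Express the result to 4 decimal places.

MCC = (TP·TN − FP·FN) / √((TP+FP)(TP+FN)(TN+FP)(TN+FN))
Numerator = 13·24 − 20·24 = -168
Denominator = √(33·37·44·48) = √2578752 = 1605.8493
MCC = -168 / 1605.8493 = -0.1046

-0.1046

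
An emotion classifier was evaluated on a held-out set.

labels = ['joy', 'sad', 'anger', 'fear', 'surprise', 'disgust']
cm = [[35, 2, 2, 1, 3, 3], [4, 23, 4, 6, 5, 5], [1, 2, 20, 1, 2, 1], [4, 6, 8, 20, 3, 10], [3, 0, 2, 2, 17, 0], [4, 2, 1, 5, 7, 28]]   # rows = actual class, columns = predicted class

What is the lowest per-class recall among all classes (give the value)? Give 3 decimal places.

Per-class recall (TP/(TP+FN)):
  joy: TP=35, FN=2+2+1+3+3=11 → 35/46 = 0.7609
  sad: TP=23, FN=4+4+6+5+5=24 → 23/47 = 0.4894
  anger: TP=20, FN=1+2+1+2+1=7 → 20/27 = 0.7407
  fear: TP=20, FN=4+6+8+3+10=31 → 20/51 = 0.3922
  surprise: TP=17, FN=3+0+2+2+0=7 → 17/24 = 0.7083
  disgust: TP=28, FN=4+2+1+5+7=19 → 28/47 = 0.5957
Lowest is class 'fear' with recall = 0.392.

0.392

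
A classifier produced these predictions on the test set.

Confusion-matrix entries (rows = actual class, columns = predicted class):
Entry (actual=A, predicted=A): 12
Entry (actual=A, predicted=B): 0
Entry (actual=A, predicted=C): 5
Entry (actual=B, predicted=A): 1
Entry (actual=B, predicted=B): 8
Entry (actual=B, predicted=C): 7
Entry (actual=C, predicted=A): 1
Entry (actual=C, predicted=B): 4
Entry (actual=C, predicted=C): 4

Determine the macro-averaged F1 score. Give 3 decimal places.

Per-class F1 score (2·TP/(2·TP+FP+FN)):
  A: TP=12, FP=1+1=2, FN=0+5=5 → 24/31 = 0.7742
  B: TP=8, FP=0+4=4, FN=1+7=8 → 16/28 = 0.5714
  C: TP=4, FP=5+7=12, FN=1+4=5 → 8/25 = 0.3200
Macro-F1 score = mean = (0.7742 + 0.5714 + 0.3200) / 3 = 0.555

0.555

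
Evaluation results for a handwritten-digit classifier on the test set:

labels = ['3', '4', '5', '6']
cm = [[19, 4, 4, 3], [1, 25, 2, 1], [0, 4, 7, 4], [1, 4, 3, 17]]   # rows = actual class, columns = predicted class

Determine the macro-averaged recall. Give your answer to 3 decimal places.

Per-class recall (TP/(TP+FN)):
  3: TP=19, FN=4+4+3=11 → 19/30 = 0.6333
  4: TP=25, FN=1+2+1=4 → 25/29 = 0.8621
  5: TP=7, FN=0+4+4=8 → 7/15 = 0.4667
  6: TP=17, FN=1+4+3=8 → 17/25 = 0.6800
Macro-recall = mean = (0.6333 + 0.8621 + 0.4667 + 0.6800) / 4 = 0.661

0.661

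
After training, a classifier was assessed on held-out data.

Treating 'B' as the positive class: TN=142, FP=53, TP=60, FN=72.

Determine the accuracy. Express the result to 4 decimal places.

0.6177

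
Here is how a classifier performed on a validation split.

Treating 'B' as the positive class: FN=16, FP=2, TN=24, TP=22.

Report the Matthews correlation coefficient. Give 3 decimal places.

0.509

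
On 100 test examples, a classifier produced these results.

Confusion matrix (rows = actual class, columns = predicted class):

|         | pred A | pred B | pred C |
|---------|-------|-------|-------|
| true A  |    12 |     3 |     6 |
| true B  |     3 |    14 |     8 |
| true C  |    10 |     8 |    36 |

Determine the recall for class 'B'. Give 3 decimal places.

Take TP from the diagonal, FP from the rest of the 'B' prediction marginal, FN from the rest of the 'B' actual marginal.
recall = TP/(TP+FN).
B: TP=14, FN=3+8=11 → 14/25 = 0.5600

0.560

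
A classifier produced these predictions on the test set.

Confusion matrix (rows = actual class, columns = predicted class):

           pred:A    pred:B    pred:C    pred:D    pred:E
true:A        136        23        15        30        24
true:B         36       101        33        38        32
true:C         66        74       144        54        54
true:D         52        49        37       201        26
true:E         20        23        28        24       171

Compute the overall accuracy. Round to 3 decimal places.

Accuracy = trace / total = (136+101+144+201+171=753) / 1491 = 753/1491 = 0.505

0.505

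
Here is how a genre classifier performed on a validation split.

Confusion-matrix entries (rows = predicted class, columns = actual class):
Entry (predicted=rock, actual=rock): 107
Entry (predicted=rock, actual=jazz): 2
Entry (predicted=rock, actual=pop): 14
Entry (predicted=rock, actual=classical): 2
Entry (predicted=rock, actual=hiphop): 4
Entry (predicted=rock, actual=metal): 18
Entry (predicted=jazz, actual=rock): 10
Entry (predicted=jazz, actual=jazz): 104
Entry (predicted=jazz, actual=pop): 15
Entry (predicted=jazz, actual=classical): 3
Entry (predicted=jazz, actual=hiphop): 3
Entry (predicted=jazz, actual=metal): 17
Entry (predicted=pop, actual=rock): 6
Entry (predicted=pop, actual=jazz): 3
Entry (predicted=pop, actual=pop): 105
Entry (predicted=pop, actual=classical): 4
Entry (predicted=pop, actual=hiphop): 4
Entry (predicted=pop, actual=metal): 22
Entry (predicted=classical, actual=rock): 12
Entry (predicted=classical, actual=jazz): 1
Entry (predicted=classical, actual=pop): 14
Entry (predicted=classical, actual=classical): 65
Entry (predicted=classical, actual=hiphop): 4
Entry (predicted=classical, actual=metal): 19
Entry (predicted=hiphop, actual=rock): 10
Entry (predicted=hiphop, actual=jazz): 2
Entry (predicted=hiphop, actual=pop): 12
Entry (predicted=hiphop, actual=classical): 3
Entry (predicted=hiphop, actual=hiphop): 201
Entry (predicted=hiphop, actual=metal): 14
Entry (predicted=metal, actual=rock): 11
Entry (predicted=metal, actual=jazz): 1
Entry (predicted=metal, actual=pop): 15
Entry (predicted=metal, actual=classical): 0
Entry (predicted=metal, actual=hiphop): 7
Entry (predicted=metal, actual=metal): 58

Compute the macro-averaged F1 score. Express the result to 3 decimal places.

Per-class F1 score (2·TP/(2·TP+FP+FN)):
  rock: TP=107, FP=2+14+2+4+18=40, FN=10+6+12+10+11=49 → 214/303 = 0.7063
  jazz: TP=104, FP=10+15+3+3+17=48, FN=2+3+1+2+1=9 → 208/265 = 0.7849
  pop: TP=105, FP=6+3+4+4+22=39, FN=14+15+14+12+15=70 → 210/319 = 0.6583
  classical: TP=65, FP=12+1+14+4+19=50, FN=2+3+4+3+0=12 → 130/192 = 0.6771
  hiphop: TP=201, FP=10+2+12+3+14=41, FN=4+3+4+4+7=22 → 402/465 = 0.8645
  metal: TP=58, FP=11+1+15+0+7=34, FN=18+17+22+19+14=90 → 116/240 = 0.4833
Macro-F1 score = mean = (0.7063 + 0.7849 + 0.6583 + 0.6771 + 0.8645 + 0.4833) / 6 = 0.696

0.696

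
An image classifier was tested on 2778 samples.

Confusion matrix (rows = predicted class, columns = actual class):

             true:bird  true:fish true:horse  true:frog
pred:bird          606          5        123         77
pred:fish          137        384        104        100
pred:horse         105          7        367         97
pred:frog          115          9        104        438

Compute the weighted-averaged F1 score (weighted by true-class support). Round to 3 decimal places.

Per-class F1 score (2·TP/(2·TP+FP+FN)):
  bird: TP=606, FP=5+123+77=205, FN=137+105+115=357 → 1212/1774 = 0.6832
  fish: TP=384, FP=137+104+100=341, FN=5+7+9=21 → 768/1130 = 0.6796
  horse: TP=367, FP=105+7+97=209, FN=123+104+104=331 → 734/1274 = 0.5761
  frog: TP=438, FP=115+9+104=228, FN=77+100+97=274 → 876/1378 = 0.6357
Weighted-F1 score = Σ (supportᵢ/N)·F1 scoreᵢ with N=2778: (963/2778)·0.6832 + (405/2778)·0.6796 + (698/2778)·0.5761 + (712/2778)·0.6357 = 0.644

0.644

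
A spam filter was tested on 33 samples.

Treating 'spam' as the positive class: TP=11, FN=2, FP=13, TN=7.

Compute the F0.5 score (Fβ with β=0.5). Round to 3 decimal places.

Fβ = (1+β²)·TP / ((1+β²)·TP + β²·FN + FP), with β²=1/4
= 1.25·11 / (1.25·11 + 0.25·2 + 13) = 0.505

0.505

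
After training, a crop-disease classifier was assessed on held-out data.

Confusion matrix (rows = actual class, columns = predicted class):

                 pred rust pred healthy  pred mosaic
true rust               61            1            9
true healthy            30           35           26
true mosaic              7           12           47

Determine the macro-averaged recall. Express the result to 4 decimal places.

0.6520

Per-class recall (TP/(TP+FN)):
  rust: TP=61, FN=1+9=10 → 61/71 = 0.85915
  healthy: TP=35, FN=30+26=56 → 35/91 = 0.38462
  mosaic: TP=47, FN=7+12=19 → 47/66 = 0.71212
Macro-recall = mean = (0.85915 + 0.38462 + 0.71212) / 3 = 0.6520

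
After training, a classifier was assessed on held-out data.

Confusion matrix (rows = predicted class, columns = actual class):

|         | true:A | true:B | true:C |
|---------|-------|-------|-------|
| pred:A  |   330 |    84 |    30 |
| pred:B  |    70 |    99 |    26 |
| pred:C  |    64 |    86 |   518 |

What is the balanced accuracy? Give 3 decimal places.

Balanced accuracy = mean of per-class recall.
  A: recall = 330/464 = 0.7112
  B: recall = 99/269 = 0.3680
  C: recall = 518/574 = 0.9024
Mean = (0.7112 + 0.3680 + 0.9024) / 3 = 0.661

0.661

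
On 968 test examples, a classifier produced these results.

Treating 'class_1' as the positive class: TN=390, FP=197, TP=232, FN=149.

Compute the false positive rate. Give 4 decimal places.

FPR = FP/(FP+TN) = 197/(197+390) = 0.3356

0.3356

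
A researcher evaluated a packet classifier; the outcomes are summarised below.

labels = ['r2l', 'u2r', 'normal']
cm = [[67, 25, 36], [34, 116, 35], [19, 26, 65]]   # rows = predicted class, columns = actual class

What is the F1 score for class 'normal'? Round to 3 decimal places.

Treat 'normal' as positive and all other classes as negative.
F1 score = 2·TP/(2·TP+FP+FN).
normal: TP=65, FP=19+26=45, FN=36+35=71 → 130/246 = 0.5285

0.528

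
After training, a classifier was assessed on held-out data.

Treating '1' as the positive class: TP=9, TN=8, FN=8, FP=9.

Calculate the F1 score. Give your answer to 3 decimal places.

Precision = TP/(TP+FP) = 9/18 = 0.5000
Recall = TP/(TP+FN) = 9/17 = 0.5294
F1 = 2·TP/(2·TP+FP+FN) = 18/35 = 0.514

0.514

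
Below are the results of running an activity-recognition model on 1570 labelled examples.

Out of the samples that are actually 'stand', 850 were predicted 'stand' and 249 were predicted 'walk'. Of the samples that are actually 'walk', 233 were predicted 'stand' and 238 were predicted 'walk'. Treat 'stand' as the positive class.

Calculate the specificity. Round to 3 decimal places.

Specificity = TN/(TN+FP) = 238/(238+233) = 0.505

0.505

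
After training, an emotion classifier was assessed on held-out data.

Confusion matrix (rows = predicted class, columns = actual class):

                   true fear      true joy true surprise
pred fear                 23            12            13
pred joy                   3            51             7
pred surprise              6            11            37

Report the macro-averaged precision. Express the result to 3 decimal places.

0.667

Per-class precision (TP/(TP+FP)):
  fear: TP=23, FP=12+13=25 → 23/48 = 0.4792
  joy: TP=51, FP=3+7=10 → 51/61 = 0.8361
  surprise: TP=37, FP=6+11=17 → 37/54 = 0.6852
Macro-precision = mean = (0.4792 + 0.8361 + 0.6852) / 3 = 0.667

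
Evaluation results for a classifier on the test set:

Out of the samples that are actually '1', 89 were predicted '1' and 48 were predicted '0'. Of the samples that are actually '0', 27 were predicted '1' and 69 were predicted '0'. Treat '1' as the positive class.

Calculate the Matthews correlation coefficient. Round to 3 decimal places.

MCC = (TP·TN − FP·FN) / √((TP+FP)(TP+FN)(TN+FP)(TN+FN))
Numerator = 89·69 − 27·48 = 4845
Denominator = √(116·137·96·117) = √178498944 = 13360.3497
MCC = 4845 / 13360.3497 = 0.363

0.363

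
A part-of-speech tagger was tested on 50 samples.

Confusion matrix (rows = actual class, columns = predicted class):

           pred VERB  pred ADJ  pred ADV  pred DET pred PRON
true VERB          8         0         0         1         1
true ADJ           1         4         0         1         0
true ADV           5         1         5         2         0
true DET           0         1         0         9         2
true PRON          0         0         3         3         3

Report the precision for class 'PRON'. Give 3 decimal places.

Take TP from the diagonal, FP from the rest of the 'PRON' prediction marginal, FN from the rest of the 'PRON' actual marginal.
precision = TP/(TP+FP).
PRON: TP=3, FP=1+0+0+2=3 → 3/6 = 0.5000

0.500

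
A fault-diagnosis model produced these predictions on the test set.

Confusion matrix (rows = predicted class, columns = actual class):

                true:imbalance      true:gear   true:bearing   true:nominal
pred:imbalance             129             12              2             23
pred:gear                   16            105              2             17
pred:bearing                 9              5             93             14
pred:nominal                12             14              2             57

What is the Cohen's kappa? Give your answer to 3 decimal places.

Observed agreement pₒ = trace/N = 384/512 = 0.7500
Expected agreement pₑ = Σ (rowᵢ·colᵢ)/N² = (166·166 + 136·140 + 99·121 + 111·85)/512² = 0.2594
κ = (pₒ − pₑ)/(1 − pₑ) = (0.7500 − 0.2594)/(1 − 0.2594) = 0.662

0.662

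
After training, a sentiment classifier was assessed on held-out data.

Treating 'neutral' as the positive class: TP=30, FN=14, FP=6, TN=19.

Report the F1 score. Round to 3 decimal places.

0.750

Precision = TP/(TP+FP) = 30/36 = 0.8333
Recall = TP/(TP+FN) = 30/44 = 0.6818
F1 = 2·TP/(2·TP+FP+FN) = 60/80 = 0.750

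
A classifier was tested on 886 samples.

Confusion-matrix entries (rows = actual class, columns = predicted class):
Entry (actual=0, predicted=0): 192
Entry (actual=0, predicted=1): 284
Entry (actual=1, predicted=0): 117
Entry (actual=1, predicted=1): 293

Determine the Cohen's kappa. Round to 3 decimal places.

Observed agreement pₒ = trace/N = 485/886 = 0.5474
Expected agreement pₑ = Σ (rowᵢ·colᵢ)/N² = (476·309 + 410·577)/886² = 0.4887
κ = (pₒ − pₑ)/(1 − pₑ) = (0.5474 − 0.4887)/(1 − 0.4887) = 0.115

0.115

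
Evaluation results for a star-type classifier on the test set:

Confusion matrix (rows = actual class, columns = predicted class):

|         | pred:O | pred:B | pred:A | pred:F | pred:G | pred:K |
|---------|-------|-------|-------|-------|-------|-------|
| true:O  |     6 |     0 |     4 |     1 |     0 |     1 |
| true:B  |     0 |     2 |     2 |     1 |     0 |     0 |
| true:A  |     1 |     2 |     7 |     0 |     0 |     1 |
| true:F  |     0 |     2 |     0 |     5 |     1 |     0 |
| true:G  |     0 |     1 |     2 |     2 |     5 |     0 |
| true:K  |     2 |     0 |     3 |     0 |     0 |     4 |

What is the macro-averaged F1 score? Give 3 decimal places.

Per-class F1 score (2·TP/(2·TP+FP+FN)):
  O: TP=6, FP=0+1+0+0+2=3, FN=0+4+1+0+1=6 → 12/21 = 0.5714
  B: TP=2, FP=0+2+2+1+0=5, FN=0+2+1+0+0=3 → 4/12 = 0.3333
  A: TP=7, FP=4+2+0+2+3=11, FN=1+2+0+0+1=4 → 14/29 = 0.4828
  F: TP=5, FP=1+1+0+2+0=4, FN=0+2+0+1+0=3 → 10/17 = 0.5882
  G: TP=5, FP=0+0+0+1+0=1, FN=0+1+2+2+0=5 → 10/16 = 0.6250
  K: TP=4, FP=1+0+1+0+0=2, FN=2+0+3+0+0=5 → 8/15 = 0.5333
Macro-F1 score = mean = (0.5714 + 0.3333 + 0.4828 + 0.5882 + 0.6250 + 0.5333) / 6 = 0.522

0.522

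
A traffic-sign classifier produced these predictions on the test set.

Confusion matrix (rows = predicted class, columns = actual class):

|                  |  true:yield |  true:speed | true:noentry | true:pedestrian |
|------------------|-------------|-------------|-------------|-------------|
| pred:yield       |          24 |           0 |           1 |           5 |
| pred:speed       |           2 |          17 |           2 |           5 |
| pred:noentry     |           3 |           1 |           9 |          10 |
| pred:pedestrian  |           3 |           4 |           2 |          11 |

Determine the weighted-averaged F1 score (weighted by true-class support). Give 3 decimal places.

0.612

Per-class F1 score (2·TP/(2·TP+FP+FN)):
  yield: TP=24, FP=0+1+5=6, FN=2+3+3=8 → 48/62 = 0.7742
  speed: TP=17, FP=2+2+5=9, FN=0+1+4=5 → 34/48 = 0.7083
  noentry: TP=9, FP=3+1+10=14, FN=1+2+2=5 → 18/37 = 0.4865
  pedestrian: TP=11, FP=3+4+2=9, FN=5+5+10=20 → 22/51 = 0.4314
Weighted-F1 score = Σ (supportᵢ/N)·F1 scoreᵢ with N=99: (32/99)·0.7742 + (22/99)·0.7083 + (14/99)·0.4865 + (31/99)·0.4314 = 0.612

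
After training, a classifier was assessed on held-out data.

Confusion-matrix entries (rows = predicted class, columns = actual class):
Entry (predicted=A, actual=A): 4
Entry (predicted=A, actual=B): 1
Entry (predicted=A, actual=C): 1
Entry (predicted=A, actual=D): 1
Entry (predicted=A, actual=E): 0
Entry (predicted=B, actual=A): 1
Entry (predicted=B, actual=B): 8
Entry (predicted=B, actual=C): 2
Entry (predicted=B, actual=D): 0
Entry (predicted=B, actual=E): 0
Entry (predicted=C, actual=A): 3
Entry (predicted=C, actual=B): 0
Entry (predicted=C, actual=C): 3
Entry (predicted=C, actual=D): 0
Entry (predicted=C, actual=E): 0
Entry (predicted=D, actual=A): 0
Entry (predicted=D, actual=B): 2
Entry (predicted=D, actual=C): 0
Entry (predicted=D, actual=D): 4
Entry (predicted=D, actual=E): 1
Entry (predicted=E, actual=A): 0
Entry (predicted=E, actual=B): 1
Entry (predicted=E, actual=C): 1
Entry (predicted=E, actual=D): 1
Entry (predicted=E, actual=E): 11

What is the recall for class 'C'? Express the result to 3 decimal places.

0.429

Take TP from the diagonal, FP from the rest of the 'C' prediction marginal, FN from the rest of the 'C' actual marginal.
recall = TP/(TP+FN).
C: TP=3, FN=1+2+0+1=4 → 3/7 = 0.4286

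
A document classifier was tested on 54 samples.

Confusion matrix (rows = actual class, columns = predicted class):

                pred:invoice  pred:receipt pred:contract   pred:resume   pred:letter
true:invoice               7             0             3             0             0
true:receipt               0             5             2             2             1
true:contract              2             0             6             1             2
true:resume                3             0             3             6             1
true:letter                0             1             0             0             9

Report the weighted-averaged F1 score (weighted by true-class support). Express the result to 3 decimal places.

0.608

Per-class F1 score (2·TP/(2·TP+FP+FN)):
  invoice: TP=7, FP=0+2+3+0=5, FN=0+3+0+0=3 → 14/22 = 0.6364
  receipt: TP=5, FP=0+0+0+1=1, FN=0+2+2+1=5 → 10/16 = 0.6250
  contract: TP=6, FP=3+2+3+0=8, FN=2+0+1+2=5 → 12/25 = 0.4800
  resume: TP=6, FP=0+2+1+0=3, FN=3+0+3+1=7 → 12/22 = 0.5455
  letter: TP=9, FP=0+1+2+1=4, FN=0+1+0+0=1 → 18/23 = 0.7826
Weighted-F1 score = Σ (supportᵢ/N)·F1 scoreᵢ with N=54: (10/54)·0.6364 + (10/54)·0.6250 + (11/54)·0.4800 + (13/54)·0.5455 + (10/54)·0.7826 = 0.608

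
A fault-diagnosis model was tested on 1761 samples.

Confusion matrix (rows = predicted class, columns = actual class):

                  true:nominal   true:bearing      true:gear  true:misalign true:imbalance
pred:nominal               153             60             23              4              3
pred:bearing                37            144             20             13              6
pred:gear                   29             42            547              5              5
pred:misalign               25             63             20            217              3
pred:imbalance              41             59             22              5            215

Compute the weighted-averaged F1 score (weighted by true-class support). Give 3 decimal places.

0.712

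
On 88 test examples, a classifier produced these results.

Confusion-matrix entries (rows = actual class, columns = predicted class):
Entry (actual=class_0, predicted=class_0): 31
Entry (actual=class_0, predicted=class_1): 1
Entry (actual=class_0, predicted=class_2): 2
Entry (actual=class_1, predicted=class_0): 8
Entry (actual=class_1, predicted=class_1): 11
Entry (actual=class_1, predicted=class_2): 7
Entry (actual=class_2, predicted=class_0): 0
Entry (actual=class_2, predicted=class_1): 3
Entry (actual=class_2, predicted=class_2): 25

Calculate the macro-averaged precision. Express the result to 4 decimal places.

Per-class precision (TP/(TP+FP)):
  class_0: TP=31, FP=8+0=8 → 31/39 = 0.79487
  class_1: TP=11, FP=1+3=4 → 11/15 = 0.73333
  class_2: TP=25, FP=2+7=9 → 25/34 = 0.73529
Macro-precision = mean = (0.79487 + 0.73333 + 0.73529) / 3 = 0.7545

0.7545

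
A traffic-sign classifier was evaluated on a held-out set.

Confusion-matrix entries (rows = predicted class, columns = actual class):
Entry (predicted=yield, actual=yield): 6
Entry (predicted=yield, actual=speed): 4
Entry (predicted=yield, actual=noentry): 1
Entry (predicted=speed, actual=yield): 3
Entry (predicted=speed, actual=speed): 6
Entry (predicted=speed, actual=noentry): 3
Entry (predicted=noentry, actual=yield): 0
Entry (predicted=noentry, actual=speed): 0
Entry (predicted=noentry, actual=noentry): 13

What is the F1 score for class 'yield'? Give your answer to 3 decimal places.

Treat 'yield' as positive and all other classes as negative.
F1 score = 2·TP/(2·TP+FP+FN).
yield: TP=6, FP=4+1=5, FN=3+0=3 → 12/20 = 0.6000

0.600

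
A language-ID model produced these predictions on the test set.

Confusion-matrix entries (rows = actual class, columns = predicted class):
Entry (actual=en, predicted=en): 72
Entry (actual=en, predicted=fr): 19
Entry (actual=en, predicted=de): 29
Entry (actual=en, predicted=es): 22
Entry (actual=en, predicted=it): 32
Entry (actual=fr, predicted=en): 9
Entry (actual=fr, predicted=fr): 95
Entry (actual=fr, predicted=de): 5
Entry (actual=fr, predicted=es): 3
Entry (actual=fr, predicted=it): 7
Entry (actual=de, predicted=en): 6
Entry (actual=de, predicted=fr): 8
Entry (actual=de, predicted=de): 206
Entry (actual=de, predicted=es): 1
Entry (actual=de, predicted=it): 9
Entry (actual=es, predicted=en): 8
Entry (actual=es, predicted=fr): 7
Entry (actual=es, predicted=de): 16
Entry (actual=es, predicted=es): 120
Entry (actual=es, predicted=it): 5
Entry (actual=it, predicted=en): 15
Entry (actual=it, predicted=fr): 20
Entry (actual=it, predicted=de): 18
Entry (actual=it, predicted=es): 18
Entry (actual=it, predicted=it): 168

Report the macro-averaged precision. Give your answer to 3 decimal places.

Per-class precision (TP/(TP+FP)):
  en: TP=72, FP=9+6+8+15=38 → 72/110 = 0.6545
  fr: TP=95, FP=19+8+7+20=54 → 95/149 = 0.6376
  de: TP=206, FP=29+5+16+18=68 → 206/274 = 0.7518
  es: TP=120, FP=22+3+1+18=44 → 120/164 = 0.7317
  it: TP=168, FP=32+7+9+5=53 → 168/221 = 0.7602
Macro-precision = mean = (0.6545 + 0.6376 + 0.7518 + 0.7317 + 0.7602) / 5 = 0.707

0.707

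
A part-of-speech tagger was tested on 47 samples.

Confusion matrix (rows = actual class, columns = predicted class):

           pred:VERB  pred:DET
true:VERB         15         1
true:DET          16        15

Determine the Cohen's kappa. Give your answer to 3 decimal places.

Observed agreement pₒ = trace/N = 30/47 = 0.6383
Expected agreement pₑ = Σ (rowᵢ·colᵢ)/N² = (16·31 + 31·16)/47² = 0.4491
κ = (pₒ − pₑ)/(1 − pₑ) = (0.6383 − 0.4491)/(1 − 0.4491) = 0.343

0.343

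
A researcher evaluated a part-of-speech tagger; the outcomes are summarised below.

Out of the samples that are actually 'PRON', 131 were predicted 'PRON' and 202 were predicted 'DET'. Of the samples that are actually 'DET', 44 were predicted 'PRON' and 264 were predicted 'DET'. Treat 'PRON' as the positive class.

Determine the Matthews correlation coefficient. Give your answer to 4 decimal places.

MCC = (TP·TN − FP·FN) / √((TP+FP)(TP+FN)(TN+FP)(TN+FN))
Numerator = 131·264 − 44·202 = 25696
Denominator = √(175·333·308·466) = √8364094200 = 91455.4219
MCC = 25696 / 91455.4219 = 0.2810

0.2810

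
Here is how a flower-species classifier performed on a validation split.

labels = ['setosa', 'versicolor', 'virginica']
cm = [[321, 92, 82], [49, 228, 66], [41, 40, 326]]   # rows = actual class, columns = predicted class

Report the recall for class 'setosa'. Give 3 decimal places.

Treat 'setosa' as positive and all other classes as negative.
recall = TP/(TP+FN).
setosa: TP=321, FN=92+82=174 → 321/495 = 0.6485

0.648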